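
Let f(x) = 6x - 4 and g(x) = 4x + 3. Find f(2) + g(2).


f(2) = 8
g(2) = 11
Sum = 19

19


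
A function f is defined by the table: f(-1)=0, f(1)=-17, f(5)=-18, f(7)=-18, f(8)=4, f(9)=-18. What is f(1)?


Reading from the table at x = 1

-17


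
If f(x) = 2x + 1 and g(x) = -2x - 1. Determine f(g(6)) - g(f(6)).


f(g(6)) = -25
g(f(6)) = -27
Difference = 2

2


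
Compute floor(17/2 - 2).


17/2 = 8.5
8.5 - 2 = 6.5
floor(6.5) = 6

6


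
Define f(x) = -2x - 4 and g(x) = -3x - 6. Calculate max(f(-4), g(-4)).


f(-4) = 4
g(-4) = 6
max = 6

6


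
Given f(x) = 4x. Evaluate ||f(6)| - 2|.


f(6) = 24
|24| = 24
|24 - 2| = 22

22


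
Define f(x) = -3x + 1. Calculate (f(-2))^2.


f(-2) = 7
(7)^2 = 49

49


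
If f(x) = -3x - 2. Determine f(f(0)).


f(0) = -2
f(-2) = 4

4


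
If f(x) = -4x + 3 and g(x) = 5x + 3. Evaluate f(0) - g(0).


f(0) = 3
g(0) = 3
Difference = 0

0


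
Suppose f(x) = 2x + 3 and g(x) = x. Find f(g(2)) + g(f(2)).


f(g(2)) = 7
g(f(2)) = 7
Sum = 14

14


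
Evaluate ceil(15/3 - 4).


15/3 = 5
5 - 4 = 1
ceil(1) = 1

1


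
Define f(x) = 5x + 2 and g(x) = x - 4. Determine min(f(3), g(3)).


f(3) = 17
g(3) = -1
min = -1

-1


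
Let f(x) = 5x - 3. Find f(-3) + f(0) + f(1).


f(-3) = -18
f(0) = -3
f(1) = 2
Sum = -19

-19


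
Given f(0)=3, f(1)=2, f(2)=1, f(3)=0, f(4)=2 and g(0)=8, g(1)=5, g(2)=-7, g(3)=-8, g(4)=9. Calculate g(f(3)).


8


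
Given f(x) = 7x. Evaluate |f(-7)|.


49


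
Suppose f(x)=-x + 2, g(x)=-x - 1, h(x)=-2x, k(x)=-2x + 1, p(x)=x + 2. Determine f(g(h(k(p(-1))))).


p(-1) = 1
k(1) = -1
h(-1) = 2
g(2) = -3
f(-3) = 5

5


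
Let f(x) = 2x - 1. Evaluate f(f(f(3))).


f(3) = 5
f(5) = 9
f(9) = 17

17


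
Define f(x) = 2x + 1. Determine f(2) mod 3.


f(2) = 5
5 mod 3 = 2

2


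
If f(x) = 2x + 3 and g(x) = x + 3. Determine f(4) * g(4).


f(4) = 11
g(4) = 7
Product = 77

77


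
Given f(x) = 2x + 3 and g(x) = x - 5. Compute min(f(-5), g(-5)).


-10


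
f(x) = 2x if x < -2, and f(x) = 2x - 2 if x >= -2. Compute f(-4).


-4 satisfies x < -2
f(-4) = -8

-8


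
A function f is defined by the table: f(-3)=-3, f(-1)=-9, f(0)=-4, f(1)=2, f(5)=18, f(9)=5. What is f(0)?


Reading from the table at x = 0

-4


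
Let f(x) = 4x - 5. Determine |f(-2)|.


f(-2) = -13
|-13| = 13

13


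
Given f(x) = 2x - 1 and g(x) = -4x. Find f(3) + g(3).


f(3) = 5
g(3) = -12
Sum = -7

-7


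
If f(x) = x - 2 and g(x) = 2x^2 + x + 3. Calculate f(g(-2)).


g(-2) = 9
f(9) = 7

7


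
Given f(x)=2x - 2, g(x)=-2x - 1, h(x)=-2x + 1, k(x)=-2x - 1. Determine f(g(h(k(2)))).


k(2) = -5
h(-5) = 11
g(11) = -23
f(-23) = -48

-48


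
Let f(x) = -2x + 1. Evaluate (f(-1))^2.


9


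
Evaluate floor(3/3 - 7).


-6


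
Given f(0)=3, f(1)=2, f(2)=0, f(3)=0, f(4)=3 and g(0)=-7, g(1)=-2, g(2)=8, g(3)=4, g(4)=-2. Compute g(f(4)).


f(4) = 3
g(3) = 4

4


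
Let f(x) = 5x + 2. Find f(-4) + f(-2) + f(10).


f(-4) = -18
f(-2) = -8
f(10) = 52
Sum = 26

26


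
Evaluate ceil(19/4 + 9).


19/4 = 4.75
4.75 + 9 = 13.75
ceil(13.75) = 14

14


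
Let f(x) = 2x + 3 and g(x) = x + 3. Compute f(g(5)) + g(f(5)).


f(g(5)) = 19
g(f(5)) = 16
Sum = 35

35


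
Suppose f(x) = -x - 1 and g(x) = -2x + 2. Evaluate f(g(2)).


1


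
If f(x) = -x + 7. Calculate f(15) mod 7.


f(15) = -8
-8 mod 7 = 6

6


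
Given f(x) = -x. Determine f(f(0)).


f(0) = 0
f(0) = 0

0


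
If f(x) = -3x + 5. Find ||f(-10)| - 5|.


f(-10) = 35
|35| = 35
|35 - 5| = 30

30


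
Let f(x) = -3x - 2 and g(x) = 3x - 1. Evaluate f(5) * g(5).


f(5) = -17
g(5) = 14
Product = -238

-238


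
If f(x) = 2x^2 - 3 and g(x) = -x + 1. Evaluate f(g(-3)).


g(-3) = 4
f(4) = 2*(4)^2 - 3 = 29

29


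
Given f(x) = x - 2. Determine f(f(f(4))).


f(4) = 2
f(2) = 0
f(0) = -2

-2


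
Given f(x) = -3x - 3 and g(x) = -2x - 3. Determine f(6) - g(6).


-6


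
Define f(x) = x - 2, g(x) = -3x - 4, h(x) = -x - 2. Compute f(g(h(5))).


h(5) = -7
g(-7) = 17
f(17) = 15

15


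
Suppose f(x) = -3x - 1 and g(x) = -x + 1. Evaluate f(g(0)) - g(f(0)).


f(g(0)) = -4
g(f(0)) = 2
Difference = -6

-6


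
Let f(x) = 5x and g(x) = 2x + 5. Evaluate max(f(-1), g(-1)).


f(-1) = -5
g(-1) = 3
max = 3

3


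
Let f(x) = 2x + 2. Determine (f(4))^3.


1000


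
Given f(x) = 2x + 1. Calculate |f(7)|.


f(7) = 15
|15| = 15

15


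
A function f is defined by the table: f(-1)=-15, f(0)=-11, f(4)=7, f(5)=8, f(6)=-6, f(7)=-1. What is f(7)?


Reading from the table at x = 7

-1


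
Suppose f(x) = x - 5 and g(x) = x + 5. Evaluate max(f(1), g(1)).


6


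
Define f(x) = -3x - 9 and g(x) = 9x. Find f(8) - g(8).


f(8) = -33
g(8) = 72
Difference = -105

-105


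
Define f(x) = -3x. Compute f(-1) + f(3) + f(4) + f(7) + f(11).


f(-1) = 3
f(3) = -9
f(4) = -12
f(7) = -21
f(11) = -33
Sum = -72

-72


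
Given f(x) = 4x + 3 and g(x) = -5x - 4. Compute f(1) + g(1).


-2


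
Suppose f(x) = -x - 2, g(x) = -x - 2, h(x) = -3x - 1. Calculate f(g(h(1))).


h(1) = -4
g(-4) = 2
f(2) = -4

-4


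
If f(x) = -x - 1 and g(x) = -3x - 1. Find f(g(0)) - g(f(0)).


f(g(0)) = 0
g(f(0)) = 2
Difference = -2

-2


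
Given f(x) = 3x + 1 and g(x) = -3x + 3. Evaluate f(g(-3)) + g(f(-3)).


f(g(-3)) = 37
g(f(-3)) = 27
Sum = 64

64


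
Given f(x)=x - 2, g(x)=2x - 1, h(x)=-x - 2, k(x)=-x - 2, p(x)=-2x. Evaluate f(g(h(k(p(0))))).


p(0) = 0
k(0) = -2
h(-2) = 0
g(0) = -1
f(-1) = -3

-3


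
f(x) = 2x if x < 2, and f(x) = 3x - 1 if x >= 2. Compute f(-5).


-5 satisfies x < 2
f(-5) = -10

-10


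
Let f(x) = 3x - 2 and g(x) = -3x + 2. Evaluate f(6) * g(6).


f(6) = 16
g(6) = -16
Product = -256

-256


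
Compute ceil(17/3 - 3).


17/3 = 5.6667
5.6667 - 3 = 2.6667
ceil(2.6667) = 3

3


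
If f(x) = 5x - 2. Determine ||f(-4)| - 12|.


f(-4) = -22
|-22| = 22
|22 - 12| = 10

10


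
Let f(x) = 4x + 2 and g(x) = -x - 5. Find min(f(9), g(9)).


f(9) = 38
g(9) = -14
min = -14

-14


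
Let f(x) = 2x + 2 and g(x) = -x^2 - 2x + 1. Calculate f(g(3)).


g(3) = -14
f(-14) = -26

-26


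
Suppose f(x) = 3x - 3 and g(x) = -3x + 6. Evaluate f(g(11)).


g(11) = -27
f(-27) = -84

-84


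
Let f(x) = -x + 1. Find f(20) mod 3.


2


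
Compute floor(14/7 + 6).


14/7 = 2
2 + 6 = 8
floor(8) = 8

8


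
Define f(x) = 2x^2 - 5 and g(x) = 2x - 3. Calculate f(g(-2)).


g(-2) = -7
f(-7) = 2*(-7)^2 - 5 = 93

93


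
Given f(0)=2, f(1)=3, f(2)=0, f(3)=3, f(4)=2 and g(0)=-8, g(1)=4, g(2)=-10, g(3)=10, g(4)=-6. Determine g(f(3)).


f(3) = 3
g(3) = 10

10


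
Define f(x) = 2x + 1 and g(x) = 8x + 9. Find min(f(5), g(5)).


11


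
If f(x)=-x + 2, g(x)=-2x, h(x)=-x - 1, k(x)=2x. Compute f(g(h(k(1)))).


k(1) = 2
h(2) = -3
g(-3) = 6
f(6) = -4

-4


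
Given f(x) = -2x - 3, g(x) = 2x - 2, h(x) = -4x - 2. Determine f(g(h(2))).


h(2) = -10
g(-10) = -22
f(-22) = 41

41


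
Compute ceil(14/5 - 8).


14/5 = 2.8
2.8 - 8 = -5.2
ceil(-5.2) = -5

-5


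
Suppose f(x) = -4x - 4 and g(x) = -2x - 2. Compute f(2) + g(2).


f(2) = -12
g(2) = -6
Sum = -18

-18


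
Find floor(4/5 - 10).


4/5 = 0.8
0.8 - 10 = -9.2
floor(-9.2) = -10

-10


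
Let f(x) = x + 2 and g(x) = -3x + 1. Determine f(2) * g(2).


f(2) = 4
g(2) = -5
Product = -20

-20


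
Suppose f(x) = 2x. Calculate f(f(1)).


f(1) = 2
f(2) = 4

4


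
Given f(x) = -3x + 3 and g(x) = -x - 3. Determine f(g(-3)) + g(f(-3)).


f(g(-3)) = 3
g(f(-3)) = -15
Sum = -12

-12


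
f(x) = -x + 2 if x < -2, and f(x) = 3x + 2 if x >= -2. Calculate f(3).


3 satisfies x >= -2
f(3) = 11

11


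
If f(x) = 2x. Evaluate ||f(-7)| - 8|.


f(-7) = -14
|-14| = 14
|14 - 8| = 6

6


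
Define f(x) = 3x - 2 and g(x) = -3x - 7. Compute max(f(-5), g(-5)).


f(-5) = -17
g(-5) = 8
max = 8

8


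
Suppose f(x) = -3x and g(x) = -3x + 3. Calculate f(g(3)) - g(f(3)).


f(g(3)) = 18
g(f(3)) = 30
Difference = -12

-12


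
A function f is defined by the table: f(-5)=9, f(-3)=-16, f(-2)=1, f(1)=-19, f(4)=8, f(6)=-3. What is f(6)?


Reading from the table at x = 6

-3


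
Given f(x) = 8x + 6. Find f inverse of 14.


1


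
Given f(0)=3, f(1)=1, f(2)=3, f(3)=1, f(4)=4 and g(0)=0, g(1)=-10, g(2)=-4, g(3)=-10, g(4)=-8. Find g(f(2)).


f(2) = 3
g(3) = -10

-10


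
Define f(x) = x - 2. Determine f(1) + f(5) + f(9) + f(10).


f(1) = -1
f(5) = 3
f(9) = 7
f(10) = 8
Sum = 17

17


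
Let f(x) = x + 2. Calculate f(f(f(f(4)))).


f(4) = 6
f(6) = 8
f(8) = 10
f(10) = 12

12


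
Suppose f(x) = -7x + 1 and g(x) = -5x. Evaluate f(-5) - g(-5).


f(-5) = 36
g(-5) = 25
Difference = 11

11


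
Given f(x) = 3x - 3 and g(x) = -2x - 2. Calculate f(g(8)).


-57


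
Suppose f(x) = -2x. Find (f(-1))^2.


f(-1) = 2
(2)^2 = 4

4


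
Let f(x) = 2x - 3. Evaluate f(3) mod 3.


f(3) = 3
3 mod 3 = 0

0


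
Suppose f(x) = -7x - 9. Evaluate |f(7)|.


f(7) = -58
|-58| = 58

58


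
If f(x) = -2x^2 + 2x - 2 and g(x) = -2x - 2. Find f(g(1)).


g(1) = -4
f(-4) = (-2)*(-4)^2 + 2*(-4) - 2 = -42

-42


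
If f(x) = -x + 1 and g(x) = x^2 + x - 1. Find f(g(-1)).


g(-1) = -1
f(-1) = 2

2


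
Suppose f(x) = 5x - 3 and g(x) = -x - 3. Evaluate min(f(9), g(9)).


-12


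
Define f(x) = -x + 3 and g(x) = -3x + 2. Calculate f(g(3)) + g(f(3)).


f(g(3)) = 10
g(f(3)) = 2
Sum = 12

12


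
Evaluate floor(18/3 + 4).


10


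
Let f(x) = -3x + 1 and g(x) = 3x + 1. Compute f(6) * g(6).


f(6) = -17
g(6) = 19
Product = -323

-323


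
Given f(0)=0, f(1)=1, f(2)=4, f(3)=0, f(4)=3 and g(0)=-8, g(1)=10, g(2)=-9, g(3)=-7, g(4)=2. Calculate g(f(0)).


f(0) = 0
g(0) = -8

-8


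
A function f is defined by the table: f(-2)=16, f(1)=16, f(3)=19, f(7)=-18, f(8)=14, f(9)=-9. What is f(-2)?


Reading from the table at x = -2

16


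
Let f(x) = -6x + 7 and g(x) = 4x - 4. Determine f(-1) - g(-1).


f(-1) = 13
g(-1) = -8
Difference = 21

21


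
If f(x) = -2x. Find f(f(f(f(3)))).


f(3) = -6
f(-6) = 12
f(12) = -24
f(-24) = 48

48


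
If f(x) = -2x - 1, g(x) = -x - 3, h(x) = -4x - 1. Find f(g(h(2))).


h(2) = -9
g(-9) = 6
f(6) = -13

-13


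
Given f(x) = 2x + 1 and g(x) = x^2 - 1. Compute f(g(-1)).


g(-1) = 0
f(0) = 1

1


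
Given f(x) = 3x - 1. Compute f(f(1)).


f(1) = 2
f(2) = 5

5


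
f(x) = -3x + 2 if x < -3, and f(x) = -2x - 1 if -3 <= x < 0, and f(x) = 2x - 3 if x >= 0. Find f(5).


7


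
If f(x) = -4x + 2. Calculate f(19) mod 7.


f(19) = -74
-74 mod 7 = 3

3


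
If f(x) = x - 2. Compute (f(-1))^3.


f(-1) = -3
(-3)^3 = -27

-27


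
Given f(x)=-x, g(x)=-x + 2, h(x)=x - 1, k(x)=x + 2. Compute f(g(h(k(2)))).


k(2) = 4
h(4) = 3
g(3) = -1
f(-1) = 1

1


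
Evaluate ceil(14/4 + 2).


14/4 = 3.5
3.5 + 2 = 5.5
ceil(5.5) = 6

6


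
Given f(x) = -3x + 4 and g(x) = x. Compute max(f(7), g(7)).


f(7) = -17
g(7) = 7
max = 7

7


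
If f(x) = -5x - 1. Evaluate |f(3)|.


f(3) = -16
|-16| = 16

16


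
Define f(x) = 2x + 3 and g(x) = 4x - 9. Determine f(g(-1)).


g(-1) = -13
f(-13) = -23

-23


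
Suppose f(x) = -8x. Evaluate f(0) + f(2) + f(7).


f(0) = 0
f(2) = -16
f(7) = -56
Sum = -72

-72


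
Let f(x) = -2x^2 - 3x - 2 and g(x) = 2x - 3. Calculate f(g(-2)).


g(-2) = -7
f(-7) = (-2)*(-7)^2 - 3*(-7) - 2 = -79

-79


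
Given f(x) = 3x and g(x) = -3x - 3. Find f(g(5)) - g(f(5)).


f(g(5)) = -54
g(f(5)) = -48
Difference = -6

-6


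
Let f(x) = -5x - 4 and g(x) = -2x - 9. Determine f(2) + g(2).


-27


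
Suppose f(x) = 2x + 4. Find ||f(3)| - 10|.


f(3) = 10
|10| = 10
|10 - 10| = 0

0


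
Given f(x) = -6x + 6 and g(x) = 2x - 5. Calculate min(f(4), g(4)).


f(4) = -18
g(4) = 3
min = -18

-18


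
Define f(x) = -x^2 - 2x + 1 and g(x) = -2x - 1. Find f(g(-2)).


g(-2) = 3
f(3) = (-1)*(3)^2 - 2*(3) + 1 = -14

-14


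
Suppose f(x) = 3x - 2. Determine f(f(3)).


f(3) = 7
f(7) = 19

19


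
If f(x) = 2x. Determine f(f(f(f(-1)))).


f(-1) = -2
f(-2) = -4
f(-4) = -8
f(-8) = -16

-16


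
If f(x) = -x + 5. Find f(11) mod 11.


5


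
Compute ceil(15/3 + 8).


15/3 = 5
5 + 8 = 13
ceil(13) = 13

13


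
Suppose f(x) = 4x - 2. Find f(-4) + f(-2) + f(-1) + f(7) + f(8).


f(-4) = -18
f(-2) = -10
f(-1) = -6
f(7) = 26
f(8) = 30
Sum = 22

22


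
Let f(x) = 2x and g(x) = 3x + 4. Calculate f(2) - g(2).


f(2) = 4
g(2) = 10
Difference = -6

-6


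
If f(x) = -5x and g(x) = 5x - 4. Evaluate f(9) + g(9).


f(9) = -45
g(9) = 41
Sum = -4

-4


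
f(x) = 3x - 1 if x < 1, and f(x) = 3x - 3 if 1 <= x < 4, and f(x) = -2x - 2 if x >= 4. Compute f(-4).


-13


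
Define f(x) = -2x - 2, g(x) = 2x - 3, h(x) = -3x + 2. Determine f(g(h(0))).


h(0) = 2
g(2) = 1
f(1) = -4

-4


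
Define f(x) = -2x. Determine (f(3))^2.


f(3) = -6
(-6)^2 = 36

36


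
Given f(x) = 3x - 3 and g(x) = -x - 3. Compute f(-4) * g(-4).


f(-4) = -15
g(-4) = 1
Product = -15

-15


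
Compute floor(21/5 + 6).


21/5 = 4.2
4.2 + 6 = 10.2
floor(10.2) = 10

10


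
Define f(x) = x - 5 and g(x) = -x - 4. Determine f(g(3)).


g(3) = -7
f(-7) = -12

-12


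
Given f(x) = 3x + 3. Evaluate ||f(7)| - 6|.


f(7) = 24
|24| = 24
|24 - 6| = 18

18


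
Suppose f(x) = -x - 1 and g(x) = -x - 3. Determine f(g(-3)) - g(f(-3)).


f(g(-3)) = -1
g(f(-3)) = -5
Difference = 4

4


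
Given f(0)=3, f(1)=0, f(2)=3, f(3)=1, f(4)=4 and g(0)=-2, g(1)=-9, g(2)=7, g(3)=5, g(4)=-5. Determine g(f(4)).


-5


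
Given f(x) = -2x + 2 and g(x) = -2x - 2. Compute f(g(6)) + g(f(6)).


f(g(6)) = 30
g(f(6)) = 18
Sum = 48

48


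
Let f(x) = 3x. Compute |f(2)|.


f(2) = 6
|6| = 6

6


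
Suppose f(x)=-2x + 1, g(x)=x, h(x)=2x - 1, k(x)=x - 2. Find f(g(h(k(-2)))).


k(-2) = -4
h(-4) = -9
g(-9) = -9
f(-9) = 19

19


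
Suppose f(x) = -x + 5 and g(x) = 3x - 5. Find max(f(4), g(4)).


f(4) = 1
g(4) = 7
max = 7

7


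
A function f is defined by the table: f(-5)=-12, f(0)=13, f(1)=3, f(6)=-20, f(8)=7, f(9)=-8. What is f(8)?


7


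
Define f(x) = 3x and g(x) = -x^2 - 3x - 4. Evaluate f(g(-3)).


g(-3) = -4
f(-4) = -12

-12


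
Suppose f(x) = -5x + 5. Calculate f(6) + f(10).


f(6) = -25
f(10) = -45
Sum = -70

-70


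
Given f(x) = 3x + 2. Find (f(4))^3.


f(4) = 14
(14)^3 = 2744

2744


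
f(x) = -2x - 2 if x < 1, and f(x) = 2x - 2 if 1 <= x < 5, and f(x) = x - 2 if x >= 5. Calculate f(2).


2 satisfies 1 <= x < 5
f(2) = 2

2


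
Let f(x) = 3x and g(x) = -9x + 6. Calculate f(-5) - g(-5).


f(-5) = -15
g(-5) = 51
Difference = -66

-66


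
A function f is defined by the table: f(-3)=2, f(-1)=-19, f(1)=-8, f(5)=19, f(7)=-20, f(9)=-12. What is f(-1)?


Reading from the table at x = -1

-19


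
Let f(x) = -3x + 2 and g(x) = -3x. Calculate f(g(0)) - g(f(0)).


f(g(0)) = 2
g(f(0)) = -6
Difference = 8

8


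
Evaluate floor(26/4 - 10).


-4


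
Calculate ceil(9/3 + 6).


9/3 = 3
3 + 6 = 9
ceil(9) = 9

9


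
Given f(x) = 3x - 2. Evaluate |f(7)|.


f(7) = 19
|19| = 19

19


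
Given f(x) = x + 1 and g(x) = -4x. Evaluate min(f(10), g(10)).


f(10) = 11
g(10) = -40
min = -40

-40


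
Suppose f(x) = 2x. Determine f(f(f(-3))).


f(-3) = -6
f(-6) = -12
f(-12) = -24

-24


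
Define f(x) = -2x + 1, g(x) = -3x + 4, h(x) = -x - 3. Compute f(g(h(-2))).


-13


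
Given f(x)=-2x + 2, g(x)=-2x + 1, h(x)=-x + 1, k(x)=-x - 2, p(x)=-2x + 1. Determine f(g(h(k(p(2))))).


p(2) = -3
k(-3) = 1
h(1) = 0
g(0) = 1
f(1) = 0

0


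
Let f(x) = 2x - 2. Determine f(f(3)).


f(3) = 4
f(4) = 6

6


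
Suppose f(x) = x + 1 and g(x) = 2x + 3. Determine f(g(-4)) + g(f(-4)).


f(g(-4)) = -4
g(f(-4)) = -3
Sum = -7

-7


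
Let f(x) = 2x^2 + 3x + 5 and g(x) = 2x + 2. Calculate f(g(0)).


g(0) = 2
f(2) = 2*(2)^2 + 3*(2) + 5 = 19

19


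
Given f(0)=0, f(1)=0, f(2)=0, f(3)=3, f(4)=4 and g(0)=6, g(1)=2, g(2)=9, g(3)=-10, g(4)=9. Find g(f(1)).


f(1) = 0
g(0) = 6

6


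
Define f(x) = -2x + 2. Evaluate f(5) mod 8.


f(5) = -8
-8 mod 8 = 0

0


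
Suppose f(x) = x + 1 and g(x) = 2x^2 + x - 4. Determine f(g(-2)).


g(-2) = 2
f(2) = 3

3


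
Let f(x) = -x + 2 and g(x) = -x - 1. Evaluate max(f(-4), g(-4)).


f(-4) = 6
g(-4) = 3
max = 6

6


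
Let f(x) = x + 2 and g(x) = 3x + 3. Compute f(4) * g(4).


f(4) = 6
g(4) = 15
Product = 90

90


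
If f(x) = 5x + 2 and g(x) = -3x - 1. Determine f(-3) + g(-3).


f(-3) = -13
g(-3) = 8
Sum = -5

-5


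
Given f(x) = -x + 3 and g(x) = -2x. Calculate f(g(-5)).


-7


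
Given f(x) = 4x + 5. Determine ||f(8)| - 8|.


f(8) = 37
|37| = 37
|37 - 8| = 29

29


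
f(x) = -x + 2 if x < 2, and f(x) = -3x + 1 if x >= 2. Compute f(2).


2 satisfies x >= 2
f(2) = -5

-5


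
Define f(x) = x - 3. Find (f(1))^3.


f(1) = -2
(-2)^3 = -8

-8


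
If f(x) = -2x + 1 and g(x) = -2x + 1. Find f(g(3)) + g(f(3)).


f(g(3)) = 11
g(f(3)) = 11
Sum = 22

22


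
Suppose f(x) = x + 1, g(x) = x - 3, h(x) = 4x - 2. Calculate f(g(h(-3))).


h(-3) = -14
g(-14) = -17
f(-17) = -16

-16


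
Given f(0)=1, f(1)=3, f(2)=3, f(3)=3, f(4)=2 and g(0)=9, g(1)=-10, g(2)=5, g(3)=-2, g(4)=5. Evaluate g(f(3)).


f(3) = 3
g(3) = -2

-2


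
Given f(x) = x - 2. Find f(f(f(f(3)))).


-5


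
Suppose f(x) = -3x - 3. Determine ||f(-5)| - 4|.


8


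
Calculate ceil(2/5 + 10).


2/5 = 0.4
0.4 + 10 = 10.4
ceil(10.4) = 11

11


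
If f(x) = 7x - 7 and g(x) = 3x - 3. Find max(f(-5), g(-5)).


-18


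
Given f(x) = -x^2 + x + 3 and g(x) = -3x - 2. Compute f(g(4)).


g(4) = -14
f(-14) = (-1)*(-14)^2 + 1*(-14) + 3 = -207

-207


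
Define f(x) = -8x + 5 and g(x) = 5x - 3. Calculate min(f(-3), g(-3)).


f(-3) = 29
g(-3) = -18
min = -18

-18


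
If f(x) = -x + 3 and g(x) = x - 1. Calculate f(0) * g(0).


f(0) = 3
g(0) = -1
Product = -3

-3


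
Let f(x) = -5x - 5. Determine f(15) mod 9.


f(15) = -80
-80 mod 9 = 1

1


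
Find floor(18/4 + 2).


18/4 = 4.5
4.5 + 2 = 6.5
floor(6.5) = 6

6


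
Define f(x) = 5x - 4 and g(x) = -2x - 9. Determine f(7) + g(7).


f(7) = 31
g(7) = -23
Sum = 8

8


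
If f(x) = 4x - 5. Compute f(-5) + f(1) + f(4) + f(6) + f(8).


f(-5) = -25
f(1) = -1
f(4) = 11
f(6) = 19
f(8) = 27
Sum = 31

31


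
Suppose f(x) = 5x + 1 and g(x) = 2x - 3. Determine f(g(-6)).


g(-6) = -15
f(-15) = -74

-74


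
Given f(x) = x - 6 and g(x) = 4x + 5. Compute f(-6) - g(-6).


f(-6) = -12
g(-6) = -19
Difference = 7

7


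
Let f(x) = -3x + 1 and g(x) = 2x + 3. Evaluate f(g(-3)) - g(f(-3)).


-13


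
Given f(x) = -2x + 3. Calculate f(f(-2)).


-11


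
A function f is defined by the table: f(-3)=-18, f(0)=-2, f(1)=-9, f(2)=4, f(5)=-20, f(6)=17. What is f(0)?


Reading from the table at x = 0

-2


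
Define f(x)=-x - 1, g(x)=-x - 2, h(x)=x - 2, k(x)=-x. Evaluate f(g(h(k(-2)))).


k(-2) = 2
h(2) = 0
g(0) = -2
f(-2) = 1

1


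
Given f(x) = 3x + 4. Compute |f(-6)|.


f(-6) = -14
|-14| = 14

14


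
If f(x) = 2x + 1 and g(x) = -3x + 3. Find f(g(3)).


g(3) = -6
f(-6) = -11

-11


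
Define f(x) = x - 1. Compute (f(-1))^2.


f(-1) = -2
(-2)^2 = 4

4


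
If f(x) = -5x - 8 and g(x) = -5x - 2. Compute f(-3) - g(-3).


f(-3) = 7
g(-3) = 13
Difference = -6

-6


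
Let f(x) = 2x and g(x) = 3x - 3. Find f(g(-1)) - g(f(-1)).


f(g(-1)) = -12
g(f(-1)) = -9
Difference = -3

-3


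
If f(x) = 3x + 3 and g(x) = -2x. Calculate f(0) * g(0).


f(0) = 3
g(0) = 0
Product = 0

0


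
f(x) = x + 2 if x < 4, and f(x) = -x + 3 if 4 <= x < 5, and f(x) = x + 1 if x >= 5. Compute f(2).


2 satisfies x < 4
f(2) = 4

4


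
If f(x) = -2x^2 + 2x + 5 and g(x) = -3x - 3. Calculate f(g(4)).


g(4) = -15
f(-15) = (-2)*(-15)^2 + 2*(-15) + 5 = -475

-475


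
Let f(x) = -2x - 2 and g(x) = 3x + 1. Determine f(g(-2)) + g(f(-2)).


f(g(-2)) = 8
g(f(-2)) = 7
Sum = 15

15


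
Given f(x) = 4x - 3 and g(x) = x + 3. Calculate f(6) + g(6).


f(6) = 21
g(6) = 9
Sum = 30

30


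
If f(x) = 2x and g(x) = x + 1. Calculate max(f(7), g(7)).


f(7) = 14
g(7) = 8
max = 14

14


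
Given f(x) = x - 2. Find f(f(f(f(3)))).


-5


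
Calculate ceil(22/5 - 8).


22/5 = 4.4
4.4 - 8 = -3.6
ceil(-3.6) = -3

-3


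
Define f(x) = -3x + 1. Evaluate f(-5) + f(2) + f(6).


-6


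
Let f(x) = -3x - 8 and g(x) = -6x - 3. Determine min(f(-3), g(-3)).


f(-3) = 1
g(-3) = 15
min = 1

1


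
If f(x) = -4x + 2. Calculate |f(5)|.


f(5) = -18
|-18| = 18

18


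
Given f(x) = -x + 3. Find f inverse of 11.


Solve -x + 3 = 11
x = (11 - 3) / (-1) = -8

-8


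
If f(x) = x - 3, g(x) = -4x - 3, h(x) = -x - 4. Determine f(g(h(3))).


22


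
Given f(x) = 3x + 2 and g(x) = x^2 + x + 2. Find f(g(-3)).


g(-3) = 8
f(8) = 26

26


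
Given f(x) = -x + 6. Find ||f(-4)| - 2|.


f(-4) = 10
|10| = 10
|10 - 2| = 8

8


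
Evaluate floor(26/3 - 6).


26/3 = 8.6667
8.6667 - 6 = 2.6667
floor(2.6667) = 2

2


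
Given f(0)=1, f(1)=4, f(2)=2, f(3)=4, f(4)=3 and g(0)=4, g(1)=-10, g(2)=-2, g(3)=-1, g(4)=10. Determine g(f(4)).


f(4) = 3
g(3) = -1

-1


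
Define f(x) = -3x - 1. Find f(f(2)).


20


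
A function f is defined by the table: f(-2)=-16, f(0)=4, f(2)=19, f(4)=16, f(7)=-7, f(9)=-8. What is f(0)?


Reading from the table at x = 0

4


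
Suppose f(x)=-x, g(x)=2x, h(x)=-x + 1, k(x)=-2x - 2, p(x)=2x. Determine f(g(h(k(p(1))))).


p(1) = 2
k(2) = -6
h(-6) = 7
g(7) = 14
f(14) = -14

-14


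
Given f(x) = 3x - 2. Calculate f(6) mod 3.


f(6) = 16
16 mod 3 = 1

1


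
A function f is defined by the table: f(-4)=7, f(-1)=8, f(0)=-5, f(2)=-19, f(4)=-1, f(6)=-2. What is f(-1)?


8


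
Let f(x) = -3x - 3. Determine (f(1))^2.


36


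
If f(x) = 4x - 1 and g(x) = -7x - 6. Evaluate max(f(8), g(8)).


f(8) = 31
g(8) = -62
max = 31

31


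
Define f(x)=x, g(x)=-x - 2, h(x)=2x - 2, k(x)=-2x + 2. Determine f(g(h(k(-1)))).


k(-1) = 4
h(4) = 6
g(6) = -8
f(-8) = -8

-8


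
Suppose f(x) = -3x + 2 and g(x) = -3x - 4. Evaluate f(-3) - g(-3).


6


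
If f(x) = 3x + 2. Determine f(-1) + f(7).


f(-1) = -1
f(7) = 23
Sum = 22

22


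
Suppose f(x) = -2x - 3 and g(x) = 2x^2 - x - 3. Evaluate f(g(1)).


g(1) = -2
f(-2) = 1

1


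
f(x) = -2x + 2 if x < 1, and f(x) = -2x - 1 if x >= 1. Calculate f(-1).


-1 satisfies x < 1
f(-1) = 4

4


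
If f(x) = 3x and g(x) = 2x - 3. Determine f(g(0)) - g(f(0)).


f(g(0)) = -9
g(f(0)) = -3
Difference = -6

-6


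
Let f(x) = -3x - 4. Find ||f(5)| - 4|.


f(5) = -19
|-19| = 19
|19 - 4| = 15

15


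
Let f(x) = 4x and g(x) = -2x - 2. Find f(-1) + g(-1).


f(-1) = -4
g(-1) = 0
Sum = -4

-4


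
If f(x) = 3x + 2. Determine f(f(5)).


f(5) = 17
f(17) = 53

53


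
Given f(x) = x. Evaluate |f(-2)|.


2


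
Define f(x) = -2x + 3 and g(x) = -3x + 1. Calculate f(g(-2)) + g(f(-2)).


f(g(-2)) = -11
g(f(-2)) = -20
Sum = -31

-31


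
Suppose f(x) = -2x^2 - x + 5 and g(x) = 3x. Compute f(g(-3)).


g(-3) = -9
f(-9) = (-2)*(-9)^2 - 1*(-9) + 5 = -148

-148


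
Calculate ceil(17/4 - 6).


-1


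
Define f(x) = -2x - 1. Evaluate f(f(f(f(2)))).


f(2) = -5
f(-5) = 9
f(9) = -19
f(-19) = 37

37


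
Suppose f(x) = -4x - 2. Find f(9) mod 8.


f(9) = -38
-38 mod 8 = 2

2


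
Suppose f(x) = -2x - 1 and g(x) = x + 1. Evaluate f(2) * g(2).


f(2) = -5
g(2) = 3
Product = -15

-15


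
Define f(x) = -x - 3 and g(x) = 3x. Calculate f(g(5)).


g(5) = 15
f(15) = -18

-18


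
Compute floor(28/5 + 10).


28/5 = 5.6
5.6 + 10 = 15.6
floor(15.6) = 15

15


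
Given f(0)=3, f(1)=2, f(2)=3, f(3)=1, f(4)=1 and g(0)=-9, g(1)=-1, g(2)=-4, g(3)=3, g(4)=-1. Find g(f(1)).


f(1) = 2
g(2) = -4

-4


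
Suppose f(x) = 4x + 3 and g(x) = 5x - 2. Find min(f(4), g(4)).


f(4) = 19
g(4) = 18
min = 18

18


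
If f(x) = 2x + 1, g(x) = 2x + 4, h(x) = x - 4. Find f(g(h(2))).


h(2) = -2
g(-2) = 0
f(0) = 1

1


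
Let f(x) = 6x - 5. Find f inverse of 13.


Solve 6x - 5 = 13
x = (13 + 5) / 6 = 3

3


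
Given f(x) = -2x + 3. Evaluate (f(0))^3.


f(0) = 3
(3)^3 = 27

27


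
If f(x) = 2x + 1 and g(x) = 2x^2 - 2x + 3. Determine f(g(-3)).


g(-3) = 27
f(27) = 55

55


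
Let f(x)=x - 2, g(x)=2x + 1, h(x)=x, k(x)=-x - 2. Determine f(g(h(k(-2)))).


k(-2) = 0
h(0) = 0
g(0) = 1
f(1) = -1

-1


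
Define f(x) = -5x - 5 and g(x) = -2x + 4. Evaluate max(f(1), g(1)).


f(1) = -10
g(1) = 2
max = 2

2


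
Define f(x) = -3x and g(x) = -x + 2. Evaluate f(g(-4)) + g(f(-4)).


f(g(-4)) = -18
g(f(-4)) = -10
Sum = -28

-28


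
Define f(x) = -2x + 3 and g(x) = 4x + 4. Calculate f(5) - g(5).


-31


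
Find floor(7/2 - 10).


7/2 = 3.5
3.5 - 10 = -6.5
floor(-6.5) = -7

-7


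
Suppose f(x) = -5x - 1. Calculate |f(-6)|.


f(-6) = 29
|29| = 29

29


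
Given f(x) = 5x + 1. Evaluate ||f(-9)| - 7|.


f(-9) = -44
|-44| = 44
|44 - 7| = 37

37


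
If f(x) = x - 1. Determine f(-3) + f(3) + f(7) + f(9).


f(-3) = -4
f(3) = 2
f(7) = 6
f(9) = 8
Sum = 12

12


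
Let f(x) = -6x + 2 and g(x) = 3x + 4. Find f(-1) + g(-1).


f(-1) = 8
g(-1) = 1
Sum = 9

9


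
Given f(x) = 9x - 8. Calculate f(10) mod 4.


f(10) = 82
82 mod 4 = 2

2


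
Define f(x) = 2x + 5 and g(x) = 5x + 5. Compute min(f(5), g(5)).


15


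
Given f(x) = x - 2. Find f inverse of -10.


Solve x - 2 = -10
x = (-10 + 2) / 1 = -8

-8


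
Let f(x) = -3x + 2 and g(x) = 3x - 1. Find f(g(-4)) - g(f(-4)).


f(g(-4)) = 41
g(f(-4)) = 41
Difference = 0

0


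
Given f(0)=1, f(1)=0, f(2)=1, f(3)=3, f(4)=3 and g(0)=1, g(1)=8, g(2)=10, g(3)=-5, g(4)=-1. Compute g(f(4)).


f(4) = 3
g(3) = -5

-5


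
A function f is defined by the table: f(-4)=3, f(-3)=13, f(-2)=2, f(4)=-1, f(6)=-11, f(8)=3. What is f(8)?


Reading from the table at x = 8

3


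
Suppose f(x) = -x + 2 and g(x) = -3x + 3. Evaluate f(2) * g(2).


0


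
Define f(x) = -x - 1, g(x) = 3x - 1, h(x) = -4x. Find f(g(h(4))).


h(4) = -16
g(-16) = -49
f(-49) = 48

48


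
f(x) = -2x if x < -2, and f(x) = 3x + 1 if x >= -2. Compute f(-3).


-3 satisfies x < -2
f(-3) = 6

6


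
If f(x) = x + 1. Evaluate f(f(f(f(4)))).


f(4) = 5
f(5) = 6
f(6) = 7
f(7) = 8

8


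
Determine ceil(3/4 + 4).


5


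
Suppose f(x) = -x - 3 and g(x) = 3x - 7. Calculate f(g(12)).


g(12) = 29
f(29) = -32

-32


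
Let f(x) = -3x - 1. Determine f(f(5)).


f(5) = -16
f(-16) = 47

47


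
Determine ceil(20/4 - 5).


20/4 = 5
5 - 5 = 0
ceil(0) = 0

0


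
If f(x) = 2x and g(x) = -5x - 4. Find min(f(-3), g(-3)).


f(-3) = -6
g(-3) = 11
min = -6

-6


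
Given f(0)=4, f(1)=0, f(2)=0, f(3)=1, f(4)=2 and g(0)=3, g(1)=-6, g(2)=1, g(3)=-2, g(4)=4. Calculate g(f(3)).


f(3) = 1
g(1) = -6

-6


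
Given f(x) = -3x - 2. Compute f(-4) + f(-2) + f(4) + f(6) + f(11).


-55


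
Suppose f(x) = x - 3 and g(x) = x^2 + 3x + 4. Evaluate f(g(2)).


g(2) = 14
f(14) = 11

11


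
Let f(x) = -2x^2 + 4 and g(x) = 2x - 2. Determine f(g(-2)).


g(-2) = -6
f(-6) = (-2)*(-6)^2 + 4 = -68

-68


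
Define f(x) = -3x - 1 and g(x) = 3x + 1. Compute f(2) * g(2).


f(2) = -7
g(2) = 7
Product = -49

-49


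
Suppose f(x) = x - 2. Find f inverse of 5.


Solve x - 2 = 5
x = (5 + 2) / 1 = 7

7


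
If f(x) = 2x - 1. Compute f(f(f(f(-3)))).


f(-3) = -7
f(-7) = -15
f(-15) = -31
f(-31) = -63

-63


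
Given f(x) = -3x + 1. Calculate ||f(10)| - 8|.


f(10) = -29
|-29| = 29
|29 - 8| = 21

21


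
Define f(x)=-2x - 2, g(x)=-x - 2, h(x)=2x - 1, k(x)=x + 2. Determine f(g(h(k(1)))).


k(1) = 3
h(3) = 5
g(5) = -7
f(-7) = 12

12


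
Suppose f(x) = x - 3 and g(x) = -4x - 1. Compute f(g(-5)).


g(-5) = 19
f(19) = 16

16


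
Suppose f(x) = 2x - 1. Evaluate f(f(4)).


f(4) = 7
f(7) = 13

13


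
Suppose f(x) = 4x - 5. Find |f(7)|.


f(7) = 23
|23| = 23

23


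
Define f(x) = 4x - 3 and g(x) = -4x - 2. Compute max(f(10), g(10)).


f(10) = 37
g(10) = -42
max = 37

37


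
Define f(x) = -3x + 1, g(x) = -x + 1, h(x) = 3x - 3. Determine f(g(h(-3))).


h(-3) = -12
g(-12) = 13
f(13) = -38

-38


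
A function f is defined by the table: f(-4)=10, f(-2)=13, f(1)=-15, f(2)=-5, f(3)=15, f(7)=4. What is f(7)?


Reading from the table at x = 7

4


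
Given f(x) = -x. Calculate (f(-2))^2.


f(-2) = 2
(2)^2 = 4

4


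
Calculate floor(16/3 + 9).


16/3 = 5.3333
5.3333 + 9 = 14.3333
floor(14.3333) = 14

14


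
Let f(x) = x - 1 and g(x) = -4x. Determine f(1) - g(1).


f(1) = 0
g(1) = -4
Difference = 4

4


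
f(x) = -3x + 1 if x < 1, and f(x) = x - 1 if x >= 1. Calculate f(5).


5 satisfies x >= 1
f(5) = 4

4


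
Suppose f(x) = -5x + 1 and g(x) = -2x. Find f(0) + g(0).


f(0) = 1
g(0) = 0
Sum = 1

1


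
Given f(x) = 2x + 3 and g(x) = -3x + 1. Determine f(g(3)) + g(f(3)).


f(g(3)) = -13
g(f(3)) = -26
Sum = -39

-39


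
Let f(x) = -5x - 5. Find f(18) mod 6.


f(18) = -95
-95 mod 6 = 1

1


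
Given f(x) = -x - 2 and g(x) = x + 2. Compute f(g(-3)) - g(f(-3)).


f(g(-3)) = -1
g(f(-3)) = 3
Difference = -4

-4


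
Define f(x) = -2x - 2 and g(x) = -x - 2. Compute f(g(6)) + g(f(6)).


26


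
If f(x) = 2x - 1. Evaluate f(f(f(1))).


1


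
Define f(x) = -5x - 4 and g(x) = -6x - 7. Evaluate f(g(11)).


361


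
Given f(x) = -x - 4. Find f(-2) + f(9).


f(-2) = -2
f(9) = -13
Sum = -15

-15


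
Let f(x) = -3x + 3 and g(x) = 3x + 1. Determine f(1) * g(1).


f(1) = 0
g(1) = 4
Product = 0

0


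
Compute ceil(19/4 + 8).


19/4 = 4.75
4.75 + 8 = 12.75
ceil(12.75) = 13

13


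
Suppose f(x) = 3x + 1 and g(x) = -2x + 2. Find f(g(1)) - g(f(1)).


f(g(1)) = 1
g(f(1)) = -6
Difference = 7

7


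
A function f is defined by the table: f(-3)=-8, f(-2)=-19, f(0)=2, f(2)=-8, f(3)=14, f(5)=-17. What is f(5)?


Reading from the table at x = 5

-17


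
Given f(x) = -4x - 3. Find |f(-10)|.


37


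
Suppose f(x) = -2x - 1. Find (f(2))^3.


f(2) = -5
(-5)^3 = -125

-125


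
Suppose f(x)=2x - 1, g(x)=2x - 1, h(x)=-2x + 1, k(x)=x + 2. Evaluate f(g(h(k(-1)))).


k(-1) = 1
h(1) = -1
g(-1) = -3
f(-3) = -7

-7


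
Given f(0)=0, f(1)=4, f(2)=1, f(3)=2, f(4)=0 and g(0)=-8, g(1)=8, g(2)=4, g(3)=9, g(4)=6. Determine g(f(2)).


8


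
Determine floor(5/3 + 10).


5/3 = 1.6667
1.6667 + 10 = 11.6667
floor(11.6667) = 11

11


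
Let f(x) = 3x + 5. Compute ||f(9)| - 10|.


22


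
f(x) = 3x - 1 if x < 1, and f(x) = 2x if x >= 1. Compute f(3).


6


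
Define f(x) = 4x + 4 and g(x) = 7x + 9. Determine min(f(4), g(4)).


f(4) = 20
g(4) = 37
min = 20

20


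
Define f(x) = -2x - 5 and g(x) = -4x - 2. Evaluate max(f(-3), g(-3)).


f(-3) = 1
g(-3) = 10
max = 10

10


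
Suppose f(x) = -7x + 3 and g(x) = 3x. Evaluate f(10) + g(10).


f(10) = -67
g(10) = 30
Sum = -37

-37


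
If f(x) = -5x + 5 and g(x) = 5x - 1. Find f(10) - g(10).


f(10) = -45
g(10) = 49
Difference = -94

-94


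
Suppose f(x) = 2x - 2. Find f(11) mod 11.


f(11) = 20
20 mod 11 = 9

9


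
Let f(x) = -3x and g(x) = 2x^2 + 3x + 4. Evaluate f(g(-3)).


g(-3) = 13
f(13) = -39

-39


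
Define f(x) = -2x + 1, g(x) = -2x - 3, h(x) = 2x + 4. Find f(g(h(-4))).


h(-4) = -4
g(-4) = 5
f(5) = -9

-9


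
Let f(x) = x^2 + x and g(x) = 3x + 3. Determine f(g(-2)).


g(-2) = -3
f(-3) = 1*(-3)^2 + 1*(-3) = 6

6


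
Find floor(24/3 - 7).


1


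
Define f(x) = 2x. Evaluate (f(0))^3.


0


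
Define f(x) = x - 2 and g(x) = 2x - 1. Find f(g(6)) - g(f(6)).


2


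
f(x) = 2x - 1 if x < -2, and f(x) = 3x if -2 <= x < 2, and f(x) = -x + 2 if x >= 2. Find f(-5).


-11


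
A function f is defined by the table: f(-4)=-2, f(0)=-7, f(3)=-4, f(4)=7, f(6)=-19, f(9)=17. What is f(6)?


Reading from the table at x = 6

-19


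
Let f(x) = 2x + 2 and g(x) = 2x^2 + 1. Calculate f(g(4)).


g(4) = 33
f(33) = 68

68


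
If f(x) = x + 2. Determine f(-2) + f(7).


f(-2) = 0
f(7) = 9
Sum = 9

9


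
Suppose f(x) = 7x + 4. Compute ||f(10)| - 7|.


f(10) = 74
|74| = 74
|74 - 7| = 67

67


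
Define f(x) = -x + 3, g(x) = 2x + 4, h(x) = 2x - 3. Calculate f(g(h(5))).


h(5) = 7
g(7) = 18
f(18) = -15

-15


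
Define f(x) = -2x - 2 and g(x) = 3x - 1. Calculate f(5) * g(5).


f(5) = -12
g(5) = 14
Product = -168

-168


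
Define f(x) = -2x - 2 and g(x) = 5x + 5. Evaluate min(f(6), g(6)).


f(6) = -14
g(6) = 35
min = -14

-14


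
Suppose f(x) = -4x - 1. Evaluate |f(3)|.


f(3) = -13
|-13| = 13

13


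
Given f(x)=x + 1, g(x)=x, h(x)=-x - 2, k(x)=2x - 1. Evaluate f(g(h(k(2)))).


k(2) = 3
h(3) = -5
g(-5) = -5
f(-5) = -4

-4


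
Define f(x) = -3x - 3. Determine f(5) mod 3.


f(5) = -18
-18 mod 3 = 0

0


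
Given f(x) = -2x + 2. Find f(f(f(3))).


-18


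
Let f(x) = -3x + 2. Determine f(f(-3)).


f(-3) = 11
f(11) = -31

-31


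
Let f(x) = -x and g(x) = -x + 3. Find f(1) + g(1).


1


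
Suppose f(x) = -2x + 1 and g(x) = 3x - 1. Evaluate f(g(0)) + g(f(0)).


f(g(0)) = 3
g(f(0)) = 2
Sum = 5

5


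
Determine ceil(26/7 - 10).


26/7 = 3.7143
3.7143 - 10 = -6.2857
ceil(-6.2857) = -6

-6


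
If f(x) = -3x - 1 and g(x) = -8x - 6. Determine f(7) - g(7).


f(7) = -22
g(7) = -62
Difference = 40

40


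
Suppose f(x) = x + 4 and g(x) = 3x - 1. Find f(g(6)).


21


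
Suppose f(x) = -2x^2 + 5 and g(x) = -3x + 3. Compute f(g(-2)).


-157


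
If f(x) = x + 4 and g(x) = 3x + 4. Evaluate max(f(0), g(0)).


f(0) = 4
g(0) = 4
max = 4

4


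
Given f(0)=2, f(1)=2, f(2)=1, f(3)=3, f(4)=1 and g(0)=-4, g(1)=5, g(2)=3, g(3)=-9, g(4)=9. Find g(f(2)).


5


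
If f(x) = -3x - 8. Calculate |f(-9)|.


f(-9) = 19
|19| = 19

19


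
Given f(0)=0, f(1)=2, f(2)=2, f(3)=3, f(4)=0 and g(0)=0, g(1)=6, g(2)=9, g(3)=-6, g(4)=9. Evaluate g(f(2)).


f(2) = 2
g(2) = 9

9


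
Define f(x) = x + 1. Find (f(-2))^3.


f(-2) = -1
(-1)^3 = -1

-1


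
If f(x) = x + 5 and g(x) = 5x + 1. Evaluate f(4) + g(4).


30


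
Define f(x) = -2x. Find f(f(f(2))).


-16


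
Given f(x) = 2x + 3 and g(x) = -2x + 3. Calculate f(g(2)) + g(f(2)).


f(g(2)) = 1
g(f(2)) = -11
Sum = -10

-10


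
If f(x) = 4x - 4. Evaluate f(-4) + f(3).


f(-4) = -20
f(3) = 8
Sum = -12

-12


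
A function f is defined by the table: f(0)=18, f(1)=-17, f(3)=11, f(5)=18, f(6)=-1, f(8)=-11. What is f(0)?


18


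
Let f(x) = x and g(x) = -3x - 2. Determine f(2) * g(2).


f(2) = 2
g(2) = -8
Product = -16

-16


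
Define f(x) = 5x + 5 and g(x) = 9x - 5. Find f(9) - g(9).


f(9) = 50
g(9) = 76
Difference = -26

-26


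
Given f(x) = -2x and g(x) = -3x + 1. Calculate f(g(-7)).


g(-7) = 22
f(22) = -44

-44


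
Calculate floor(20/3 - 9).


20/3 = 6.6667
6.6667 - 9 = -2.3333
floor(-2.3333) = -3

-3


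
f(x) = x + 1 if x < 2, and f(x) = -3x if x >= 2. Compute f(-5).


-4


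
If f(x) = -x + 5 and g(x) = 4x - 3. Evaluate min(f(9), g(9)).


f(9) = -4
g(9) = 33
min = -4

-4


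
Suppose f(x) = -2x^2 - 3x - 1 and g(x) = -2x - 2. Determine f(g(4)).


g(4) = -10
f(-10) = (-2)*(-10)^2 - 3*(-10) - 1 = -171

-171


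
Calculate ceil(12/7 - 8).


12/7 = 1.7143
1.7143 - 8 = -6.2857
ceil(-6.2857) = -6

-6


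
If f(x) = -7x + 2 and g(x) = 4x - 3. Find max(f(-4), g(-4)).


30


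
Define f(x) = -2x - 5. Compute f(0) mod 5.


0


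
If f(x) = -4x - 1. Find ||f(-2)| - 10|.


3


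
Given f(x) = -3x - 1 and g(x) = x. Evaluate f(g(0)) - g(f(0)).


f(g(0)) = -1
g(f(0)) = -1
Difference = 0

0


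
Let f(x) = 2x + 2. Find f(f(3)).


f(3) = 8
f(8) = 18

18


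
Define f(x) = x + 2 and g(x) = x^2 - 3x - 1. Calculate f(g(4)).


g(4) = 3
f(3) = 5

5


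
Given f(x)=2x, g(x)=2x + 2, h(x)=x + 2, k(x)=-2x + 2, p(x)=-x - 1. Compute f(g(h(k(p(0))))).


p(0) = -1
k(-1) = 4
h(4) = 6
g(6) = 14
f(14) = 28

28


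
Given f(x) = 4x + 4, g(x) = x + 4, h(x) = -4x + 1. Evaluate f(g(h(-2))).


h(-2) = 9
g(9) = 13
f(13) = 56

56


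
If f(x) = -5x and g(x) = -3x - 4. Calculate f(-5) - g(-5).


f(-5) = 25
g(-5) = 11
Difference = 14

14


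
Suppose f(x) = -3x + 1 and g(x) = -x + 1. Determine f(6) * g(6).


85


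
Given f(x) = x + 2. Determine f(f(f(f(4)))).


12


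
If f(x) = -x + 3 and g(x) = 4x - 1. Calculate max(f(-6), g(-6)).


f(-6) = 9
g(-6) = -25
max = 9

9


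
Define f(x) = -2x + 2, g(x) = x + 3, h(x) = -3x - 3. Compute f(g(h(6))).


h(6) = -21
g(-21) = -18
f(-18) = 38

38


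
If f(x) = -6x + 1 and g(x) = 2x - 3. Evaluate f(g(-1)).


31


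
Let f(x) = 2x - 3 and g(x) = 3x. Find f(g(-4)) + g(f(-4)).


f(g(-4)) = -27
g(f(-4)) = -33
Sum = -60

-60


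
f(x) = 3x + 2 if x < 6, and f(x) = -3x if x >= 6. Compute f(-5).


-5 satisfies x < 6
f(-5) = -13

-13


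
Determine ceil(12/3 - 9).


12/3 = 4
4 - 9 = -5
ceil(-5) = -5

-5


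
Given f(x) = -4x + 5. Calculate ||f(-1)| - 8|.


f(-1) = 9
|9| = 9
|9 - 8| = 1

1


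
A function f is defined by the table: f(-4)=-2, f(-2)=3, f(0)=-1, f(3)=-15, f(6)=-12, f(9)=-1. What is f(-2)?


Reading from the table at x = -2

3


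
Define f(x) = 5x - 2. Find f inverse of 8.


Solve 5x - 2 = 8
x = (8 + 2) / 5 = 2

2


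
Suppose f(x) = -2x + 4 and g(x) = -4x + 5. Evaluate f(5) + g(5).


-21


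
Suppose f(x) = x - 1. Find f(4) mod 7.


f(4) = 3
3 mod 7 = 3

3


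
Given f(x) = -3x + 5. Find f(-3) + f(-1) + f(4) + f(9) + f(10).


f(-3) = 14
f(-1) = 8
f(4) = -7
f(9) = -22
f(10) = -25
Sum = -32

-32


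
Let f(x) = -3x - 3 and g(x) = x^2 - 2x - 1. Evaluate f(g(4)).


g(4) = 7
f(7) = -24

-24


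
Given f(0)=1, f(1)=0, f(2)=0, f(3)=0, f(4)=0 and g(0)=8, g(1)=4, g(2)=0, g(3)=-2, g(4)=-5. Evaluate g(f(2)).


8


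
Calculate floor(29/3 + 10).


19


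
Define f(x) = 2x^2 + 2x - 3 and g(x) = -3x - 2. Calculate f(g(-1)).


g(-1) = 1
f(1) = 2*(1)^2 + 2*(1) - 3 = 1

1


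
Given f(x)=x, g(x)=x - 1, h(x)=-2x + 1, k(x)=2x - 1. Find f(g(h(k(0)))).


k(0) = -1
h(-1) = 3
g(3) = 2
f(2) = 2

2


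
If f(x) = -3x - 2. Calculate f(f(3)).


f(3) = -11
f(-11) = 31

31
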